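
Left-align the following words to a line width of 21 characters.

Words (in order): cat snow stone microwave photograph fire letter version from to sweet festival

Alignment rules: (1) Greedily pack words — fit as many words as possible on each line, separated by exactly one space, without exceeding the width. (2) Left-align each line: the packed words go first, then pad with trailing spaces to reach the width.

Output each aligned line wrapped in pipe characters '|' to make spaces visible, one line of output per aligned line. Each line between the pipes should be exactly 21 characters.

Answer: |cat snow stone       |
|microwave photograph |
|fire letter version  |
|from to sweet        |
|festival             |

Derivation:
Line 1: ['cat', 'snow', 'stone'] (min_width=14, slack=7)
Line 2: ['microwave', 'photograph'] (min_width=20, slack=1)
Line 3: ['fire', 'letter', 'version'] (min_width=19, slack=2)
Line 4: ['from', 'to', 'sweet'] (min_width=13, slack=8)
Line 5: ['festival'] (min_width=8, slack=13)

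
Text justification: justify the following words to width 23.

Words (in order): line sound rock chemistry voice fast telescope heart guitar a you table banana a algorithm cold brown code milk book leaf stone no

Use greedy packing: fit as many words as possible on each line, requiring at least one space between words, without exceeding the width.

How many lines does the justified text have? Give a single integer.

Line 1: ['line', 'sound', 'rock'] (min_width=15, slack=8)
Line 2: ['chemistry', 'voice', 'fast'] (min_width=20, slack=3)
Line 3: ['telescope', 'heart', 'guitar'] (min_width=22, slack=1)
Line 4: ['a', 'you', 'table', 'banana', 'a'] (min_width=20, slack=3)
Line 5: ['algorithm', 'cold', 'brown'] (min_width=20, slack=3)
Line 6: ['code', 'milk', 'book', 'leaf'] (min_width=19, slack=4)
Line 7: ['stone', 'no'] (min_width=8, slack=15)
Total lines: 7

Answer: 7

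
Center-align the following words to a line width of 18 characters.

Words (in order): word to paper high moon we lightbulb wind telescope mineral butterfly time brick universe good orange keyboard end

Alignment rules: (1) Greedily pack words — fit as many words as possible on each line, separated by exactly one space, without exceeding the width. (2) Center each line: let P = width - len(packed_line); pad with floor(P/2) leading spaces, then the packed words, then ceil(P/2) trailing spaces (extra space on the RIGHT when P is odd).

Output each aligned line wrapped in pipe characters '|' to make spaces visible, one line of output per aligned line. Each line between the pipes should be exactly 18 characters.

Line 1: ['word', 'to', 'paper', 'high'] (min_width=18, slack=0)
Line 2: ['moon', 'we', 'lightbulb'] (min_width=17, slack=1)
Line 3: ['wind', 'telescope'] (min_width=14, slack=4)
Line 4: ['mineral', 'butterfly'] (min_width=17, slack=1)
Line 5: ['time', 'brick'] (min_width=10, slack=8)
Line 6: ['universe', 'good'] (min_width=13, slack=5)
Line 7: ['orange', 'keyboard'] (min_width=15, slack=3)
Line 8: ['end'] (min_width=3, slack=15)

Answer: |word to paper high|
|moon we lightbulb |
|  wind telescope  |
|mineral butterfly |
|    time brick    |
|  universe good   |
| orange keyboard  |
|       end        |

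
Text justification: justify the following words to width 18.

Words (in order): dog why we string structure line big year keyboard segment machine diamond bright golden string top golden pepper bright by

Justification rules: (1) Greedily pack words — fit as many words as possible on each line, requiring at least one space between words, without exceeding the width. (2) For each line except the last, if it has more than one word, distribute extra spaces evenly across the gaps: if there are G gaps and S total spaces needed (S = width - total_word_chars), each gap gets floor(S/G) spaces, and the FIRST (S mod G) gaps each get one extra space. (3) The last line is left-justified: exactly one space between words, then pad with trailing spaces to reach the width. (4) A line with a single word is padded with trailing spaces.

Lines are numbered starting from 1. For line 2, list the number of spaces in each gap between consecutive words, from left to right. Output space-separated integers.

Answer: 1 1

Derivation:
Line 1: ['dog', 'why', 'we', 'string'] (min_width=17, slack=1)
Line 2: ['structure', 'line', 'big'] (min_width=18, slack=0)
Line 3: ['year', 'keyboard'] (min_width=13, slack=5)
Line 4: ['segment', 'machine'] (min_width=15, slack=3)
Line 5: ['diamond', 'bright'] (min_width=14, slack=4)
Line 6: ['golden', 'string', 'top'] (min_width=17, slack=1)
Line 7: ['golden', 'pepper'] (min_width=13, slack=5)
Line 8: ['bright', 'by'] (min_width=9, slack=9)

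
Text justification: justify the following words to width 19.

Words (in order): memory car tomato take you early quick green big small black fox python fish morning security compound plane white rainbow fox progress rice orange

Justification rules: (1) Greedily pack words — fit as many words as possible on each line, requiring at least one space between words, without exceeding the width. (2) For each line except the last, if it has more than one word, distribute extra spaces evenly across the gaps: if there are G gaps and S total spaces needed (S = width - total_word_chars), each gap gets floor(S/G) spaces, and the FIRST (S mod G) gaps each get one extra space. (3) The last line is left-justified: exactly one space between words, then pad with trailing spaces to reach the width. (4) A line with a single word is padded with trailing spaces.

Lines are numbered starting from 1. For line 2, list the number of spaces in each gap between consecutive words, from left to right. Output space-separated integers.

Answer: 4 3

Derivation:
Line 1: ['memory', 'car', 'tomato'] (min_width=17, slack=2)
Line 2: ['take', 'you', 'early'] (min_width=14, slack=5)
Line 3: ['quick', 'green', 'big'] (min_width=15, slack=4)
Line 4: ['small', 'black', 'fox'] (min_width=15, slack=4)
Line 5: ['python', 'fish', 'morning'] (min_width=19, slack=0)
Line 6: ['security', 'compound'] (min_width=17, slack=2)
Line 7: ['plane', 'white', 'rainbow'] (min_width=19, slack=0)
Line 8: ['fox', 'progress', 'rice'] (min_width=17, slack=2)
Line 9: ['orange'] (min_width=6, slack=13)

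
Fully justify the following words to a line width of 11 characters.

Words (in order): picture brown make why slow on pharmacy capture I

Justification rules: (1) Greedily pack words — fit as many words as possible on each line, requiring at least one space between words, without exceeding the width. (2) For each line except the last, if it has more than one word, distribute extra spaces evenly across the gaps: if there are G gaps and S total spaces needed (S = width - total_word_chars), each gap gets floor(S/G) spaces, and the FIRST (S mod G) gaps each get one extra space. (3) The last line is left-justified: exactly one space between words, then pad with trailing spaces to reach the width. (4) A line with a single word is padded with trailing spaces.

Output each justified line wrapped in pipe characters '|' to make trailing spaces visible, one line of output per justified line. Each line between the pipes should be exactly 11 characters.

Answer: |picture    |
|brown  make|
|why slow on|
|pharmacy   |
|capture I  |

Derivation:
Line 1: ['picture'] (min_width=7, slack=4)
Line 2: ['brown', 'make'] (min_width=10, slack=1)
Line 3: ['why', 'slow', 'on'] (min_width=11, slack=0)
Line 4: ['pharmacy'] (min_width=8, slack=3)
Line 5: ['capture', 'I'] (min_width=9, slack=2)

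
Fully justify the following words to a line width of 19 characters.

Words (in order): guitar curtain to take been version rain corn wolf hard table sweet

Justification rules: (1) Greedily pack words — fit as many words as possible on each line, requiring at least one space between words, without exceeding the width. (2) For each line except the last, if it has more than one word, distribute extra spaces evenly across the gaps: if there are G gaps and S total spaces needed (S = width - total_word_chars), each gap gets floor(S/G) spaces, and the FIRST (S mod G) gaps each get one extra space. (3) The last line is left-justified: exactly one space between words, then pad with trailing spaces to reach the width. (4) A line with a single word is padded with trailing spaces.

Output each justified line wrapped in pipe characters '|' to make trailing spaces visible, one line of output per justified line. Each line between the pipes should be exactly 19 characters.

Answer: |guitar  curtain  to|
|take  been  version|
|rain corn wolf hard|
|table sweet        |

Derivation:
Line 1: ['guitar', 'curtain', 'to'] (min_width=17, slack=2)
Line 2: ['take', 'been', 'version'] (min_width=17, slack=2)
Line 3: ['rain', 'corn', 'wolf', 'hard'] (min_width=19, slack=0)
Line 4: ['table', 'sweet'] (min_width=11, slack=8)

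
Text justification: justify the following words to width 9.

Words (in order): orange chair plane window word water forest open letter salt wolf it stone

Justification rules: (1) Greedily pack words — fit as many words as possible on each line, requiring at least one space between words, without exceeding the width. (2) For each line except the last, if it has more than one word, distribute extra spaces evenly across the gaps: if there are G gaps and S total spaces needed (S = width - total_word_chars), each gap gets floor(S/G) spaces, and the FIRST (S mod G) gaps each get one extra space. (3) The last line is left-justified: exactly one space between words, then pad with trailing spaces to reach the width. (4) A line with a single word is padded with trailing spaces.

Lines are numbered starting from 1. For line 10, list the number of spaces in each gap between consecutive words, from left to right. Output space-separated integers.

Answer: 1

Derivation:
Line 1: ['orange'] (min_width=6, slack=3)
Line 2: ['chair'] (min_width=5, slack=4)
Line 3: ['plane'] (min_width=5, slack=4)
Line 4: ['window'] (min_width=6, slack=3)
Line 5: ['word'] (min_width=4, slack=5)
Line 6: ['water'] (min_width=5, slack=4)
Line 7: ['forest'] (min_width=6, slack=3)
Line 8: ['open'] (min_width=4, slack=5)
Line 9: ['letter'] (min_width=6, slack=3)
Line 10: ['salt', 'wolf'] (min_width=9, slack=0)
Line 11: ['it', 'stone'] (min_width=8, slack=1)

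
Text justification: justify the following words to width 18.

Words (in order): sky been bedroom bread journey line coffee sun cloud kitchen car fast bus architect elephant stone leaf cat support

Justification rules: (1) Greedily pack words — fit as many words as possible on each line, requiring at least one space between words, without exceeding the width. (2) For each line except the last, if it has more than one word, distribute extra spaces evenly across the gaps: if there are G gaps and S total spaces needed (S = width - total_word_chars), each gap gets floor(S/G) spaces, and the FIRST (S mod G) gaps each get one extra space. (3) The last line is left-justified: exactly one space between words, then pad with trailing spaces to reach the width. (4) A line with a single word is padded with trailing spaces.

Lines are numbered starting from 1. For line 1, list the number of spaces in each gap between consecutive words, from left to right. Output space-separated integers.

Answer: 2 2

Derivation:
Line 1: ['sky', 'been', 'bedroom'] (min_width=16, slack=2)
Line 2: ['bread', 'journey', 'line'] (min_width=18, slack=0)
Line 3: ['coffee', 'sun', 'cloud'] (min_width=16, slack=2)
Line 4: ['kitchen', 'car', 'fast'] (min_width=16, slack=2)
Line 5: ['bus', 'architect'] (min_width=13, slack=5)
Line 6: ['elephant', 'stone'] (min_width=14, slack=4)
Line 7: ['leaf', 'cat', 'support'] (min_width=16, slack=2)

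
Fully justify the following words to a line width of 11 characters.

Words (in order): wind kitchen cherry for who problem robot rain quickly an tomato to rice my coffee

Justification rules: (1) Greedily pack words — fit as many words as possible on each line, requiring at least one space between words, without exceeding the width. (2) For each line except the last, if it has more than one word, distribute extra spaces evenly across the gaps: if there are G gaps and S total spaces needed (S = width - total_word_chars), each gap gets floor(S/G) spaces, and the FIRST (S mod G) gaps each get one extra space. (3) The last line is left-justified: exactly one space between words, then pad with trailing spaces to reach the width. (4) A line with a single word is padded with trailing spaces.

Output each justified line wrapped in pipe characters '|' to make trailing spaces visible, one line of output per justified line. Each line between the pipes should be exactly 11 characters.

Line 1: ['wind'] (min_width=4, slack=7)
Line 2: ['kitchen'] (min_width=7, slack=4)
Line 3: ['cherry', 'for'] (min_width=10, slack=1)
Line 4: ['who', 'problem'] (min_width=11, slack=0)
Line 5: ['robot', 'rain'] (min_width=10, slack=1)
Line 6: ['quickly', 'an'] (min_width=10, slack=1)
Line 7: ['tomato', 'to'] (min_width=9, slack=2)
Line 8: ['rice', 'my'] (min_width=7, slack=4)
Line 9: ['coffee'] (min_width=6, slack=5)

Answer: |wind       |
|kitchen    |
|cherry  for|
|who problem|
|robot  rain|
|quickly  an|
|tomato   to|
|rice     my|
|coffee     |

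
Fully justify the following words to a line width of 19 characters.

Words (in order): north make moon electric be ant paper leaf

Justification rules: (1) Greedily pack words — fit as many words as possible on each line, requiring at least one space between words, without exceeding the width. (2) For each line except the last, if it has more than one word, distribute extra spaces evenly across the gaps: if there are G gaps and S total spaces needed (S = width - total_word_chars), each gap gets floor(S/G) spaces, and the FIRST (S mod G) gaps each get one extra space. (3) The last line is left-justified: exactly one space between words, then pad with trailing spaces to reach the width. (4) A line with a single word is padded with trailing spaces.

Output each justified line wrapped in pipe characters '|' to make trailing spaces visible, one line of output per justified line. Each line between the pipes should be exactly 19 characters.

Answer: |north   make   moon|
|electric   be   ant|
|paper leaf         |

Derivation:
Line 1: ['north', 'make', 'moon'] (min_width=15, slack=4)
Line 2: ['electric', 'be', 'ant'] (min_width=15, slack=4)
Line 3: ['paper', 'leaf'] (min_width=10, slack=9)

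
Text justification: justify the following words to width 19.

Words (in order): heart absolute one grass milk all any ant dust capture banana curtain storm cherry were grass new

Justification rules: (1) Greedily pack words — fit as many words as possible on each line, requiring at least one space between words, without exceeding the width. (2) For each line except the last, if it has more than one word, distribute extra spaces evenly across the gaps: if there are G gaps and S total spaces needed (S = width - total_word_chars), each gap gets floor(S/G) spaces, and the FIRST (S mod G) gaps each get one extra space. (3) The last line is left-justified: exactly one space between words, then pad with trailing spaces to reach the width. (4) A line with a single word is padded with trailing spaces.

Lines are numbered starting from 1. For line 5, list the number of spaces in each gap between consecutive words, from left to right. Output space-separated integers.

Line 1: ['heart', 'absolute', 'one'] (min_width=18, slack=1)
Line 2: ['grass', 'milk', 'all', 'any'] (min_width=18, slack=1)
Line 3: ['ant', 'dust', 'capture'] (min_width=16, slack=3)
Line 4: ['banana', 'curtain'] (min_width=14, slack=5)
Line 5: ['storm', 'cherry', 'were'] (min_width=17, slack=2)
Line 6: ['grass', 'new'] (min_width=9, slack=10)

Answer: 2 2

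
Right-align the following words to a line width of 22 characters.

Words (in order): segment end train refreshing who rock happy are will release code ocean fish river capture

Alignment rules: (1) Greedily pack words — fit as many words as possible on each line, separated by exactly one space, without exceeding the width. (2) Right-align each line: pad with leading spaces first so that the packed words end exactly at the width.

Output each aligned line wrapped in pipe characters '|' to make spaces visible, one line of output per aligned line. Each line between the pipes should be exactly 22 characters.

Answer: |     segment end train|
|   refreshing who rock|
|happy are will release|
| code ocean fish river|
|               capture|

Derivation:
Line 1: ['segment', 'end', 'train'] (min_width=17, slack=5)
Line 2: ['refreshing', 'who', 'rock'] (min_width=19, slack=3)
Line 3: ['happy', 'are', 'will', 'release'] (min_width=22, slack=0)
Line 4: ['code', 'ocean', 'fish', 'river'] (min_width=21, slack=1)
Line 5: ['capture'] (min_width=7, slack=15)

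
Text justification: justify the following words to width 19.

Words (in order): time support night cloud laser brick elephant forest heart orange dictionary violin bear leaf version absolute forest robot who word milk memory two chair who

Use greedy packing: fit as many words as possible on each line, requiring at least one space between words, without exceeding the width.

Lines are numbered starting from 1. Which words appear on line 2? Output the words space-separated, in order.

Answer: cloud laser brick

Derivation:
Line 1: ['time', 'support', 'night'] (min_width=18, slack=1)
Line 2: ['cloud', 'laser', 'brick'] (min_width=17, slack=2)
Line 3: ['elephant', 'forest'] (min_width=15, slack=4)
Line 4: ['heart', 'orange'] (min_width=12, slack=7)
Line 5: ['dictionary', 'violin'] (min_width=17, slack=2)
Line 6: ['bear', 'leaf', 'version'] (min_width=17, slack=2)
Line 7: ['absolute', 'forest'] (min_width=15, slack=4)
Line 8: ['robot', 'who', 'word', 'milk'] (min_width=19, slack=0)
Line 9: ['memory', 'two', 'chair'] (min_width=16, slack=3)
Line 10: ['who'] (min_width=3, slack=16)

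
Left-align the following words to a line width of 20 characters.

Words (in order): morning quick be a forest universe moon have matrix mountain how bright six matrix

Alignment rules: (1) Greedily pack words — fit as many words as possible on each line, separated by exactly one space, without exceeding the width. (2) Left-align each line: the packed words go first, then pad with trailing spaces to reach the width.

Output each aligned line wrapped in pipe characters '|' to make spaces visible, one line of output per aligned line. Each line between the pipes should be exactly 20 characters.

Answer: |morning quick be a  |
|forest universe moon|
|have matrix mountain|
|how bright six      |
|matrix              |

Derivation:
Line 1: ['morning', 'quick', 'be', 'a'] (min_width=18, slack=2)
Line 2: ['forest', 'universe', 'moon'] (min_width=20, slack=0)
Line 3: ['have', 'matrix', 'mountain'] (min_width=20, slack=0)
Line 4: ['how', 'bright', 'six'] (min_width=14, slack=6)
Line 5: ['matrix'] (min_width=6, slack=14)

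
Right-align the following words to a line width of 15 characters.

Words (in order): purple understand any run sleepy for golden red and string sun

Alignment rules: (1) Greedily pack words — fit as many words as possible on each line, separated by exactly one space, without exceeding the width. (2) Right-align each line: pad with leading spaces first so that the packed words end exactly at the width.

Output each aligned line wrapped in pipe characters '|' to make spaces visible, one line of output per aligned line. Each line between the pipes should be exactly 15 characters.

Answer: |         purple|
| understand any|
| run sleepy for|
| golden red and|
|     string sun|

Derivation:
Line 1: ['purple'] (min_width=6, slack=9)
Line 2: ['understand', 'any'] (min_width=14, slack=1)
Line 3: ['run', 'sleepy', 'for'] (min_width=14, slack=1)
Line 4: ['golden', 'red', 'and'] (min_width=14, slack=1)
Line 5: ['string', 'sun'] (min_width=10, slack=5)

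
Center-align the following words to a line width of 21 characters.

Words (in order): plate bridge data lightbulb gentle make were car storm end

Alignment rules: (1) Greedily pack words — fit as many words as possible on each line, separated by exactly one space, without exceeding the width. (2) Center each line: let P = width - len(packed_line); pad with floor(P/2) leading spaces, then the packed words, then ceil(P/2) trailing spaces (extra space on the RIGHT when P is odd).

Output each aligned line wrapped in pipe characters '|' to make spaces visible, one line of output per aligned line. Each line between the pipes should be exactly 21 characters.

Line 1: ['plate', 'bridge', 'data'] (min_width=17, slack=4)
Line 2: ['lightbulb', 'gentle', 'make'] (min_width=21, slack=0)
Line 3: ['were', 'car', 'storm', 'end'] (min_width=18, slack=3)

Answer: |  plate bridge data  |
|lightbulb gentle make|
| were car storm end  |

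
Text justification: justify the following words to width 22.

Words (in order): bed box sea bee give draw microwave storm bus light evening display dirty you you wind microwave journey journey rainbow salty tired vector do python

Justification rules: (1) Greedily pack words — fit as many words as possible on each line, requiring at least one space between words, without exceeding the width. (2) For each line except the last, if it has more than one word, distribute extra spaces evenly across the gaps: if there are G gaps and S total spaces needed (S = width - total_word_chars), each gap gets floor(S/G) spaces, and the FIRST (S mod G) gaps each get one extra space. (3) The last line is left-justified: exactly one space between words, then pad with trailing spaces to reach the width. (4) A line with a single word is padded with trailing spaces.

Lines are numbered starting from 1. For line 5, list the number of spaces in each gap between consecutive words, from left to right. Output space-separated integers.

Answer: 1 1

Derivation:
Line 1: ['bed', 'box', 'sea', 'bee', 'give'] (min_width=20, slack=2)
Line 2: ['draw', 'microwave', 'storm'] (min_width=20, slack=2)
Line 3: ['bus', 'light', 'evening'] (min_width=17, slack=5)
Line 4: ['display', 'dirty', 'you', 'you'] (min_width=21, slack=1)
Line 5: ['wind', 'microwave', 'journey'] (min_width=22, slack=0)
Line 6: ['journey', 'rainbow', 'salty'] (min_width=21, slack=1)
Line 7: ['tired', 'vector', 'do', 'python'] (min_width=22, slack=0)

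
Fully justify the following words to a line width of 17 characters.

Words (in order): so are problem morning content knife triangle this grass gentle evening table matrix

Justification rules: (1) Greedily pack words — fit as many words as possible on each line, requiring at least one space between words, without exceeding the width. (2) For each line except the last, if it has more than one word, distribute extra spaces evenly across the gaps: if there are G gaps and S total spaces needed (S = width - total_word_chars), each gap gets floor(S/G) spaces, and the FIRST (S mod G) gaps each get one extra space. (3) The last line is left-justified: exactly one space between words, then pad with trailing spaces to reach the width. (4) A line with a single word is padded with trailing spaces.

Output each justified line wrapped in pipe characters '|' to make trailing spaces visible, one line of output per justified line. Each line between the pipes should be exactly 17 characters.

Answer: |so   are  problem|
|morning   content|
|knife    triangle|
|this grass gentle|
|evening     table|
|matrix           |

Derivation:
Line 1: ['so', 'are', 'problem'] (min_width=14, slack=3)
Line 2: ['morning', 'content'] (min_width=15, slack=2)
Line 3: ['knife', 'triangle'] (min_width=14, slack=3)
Line 4: ['this', 'grass', 'gentle'] (min_width=17, slack=0)
Line 5: ['evening', 'table'] (min_width=13, slack=4)
Line 6: ['matrix'] (min_width=6, slack=11)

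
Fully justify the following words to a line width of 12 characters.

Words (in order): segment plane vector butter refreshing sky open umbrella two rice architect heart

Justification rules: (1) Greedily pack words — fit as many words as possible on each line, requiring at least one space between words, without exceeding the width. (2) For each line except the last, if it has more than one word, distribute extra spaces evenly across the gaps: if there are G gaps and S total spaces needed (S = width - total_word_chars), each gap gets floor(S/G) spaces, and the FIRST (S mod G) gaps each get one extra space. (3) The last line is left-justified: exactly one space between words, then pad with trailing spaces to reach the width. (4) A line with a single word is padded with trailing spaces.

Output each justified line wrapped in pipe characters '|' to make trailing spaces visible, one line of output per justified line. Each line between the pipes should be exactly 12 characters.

Line 1: ['segment'] (min_width=7, slack=5)
Line 2: ['plane', 'vector'] (min_width=12, slack=0)
Line 3: ['butter'] (min_width=6, slack=6)
Line 4: ['refreshing'] (min_width=10, slack=2)
Line 5: ['sky', 'open'] (min_width=8, slack=4)
Line 6: ['umbrella', 'two'] (min_width=12, slack=0)
Line 7: ['rice'] (min_width=4, slack=8)
Line 8: ['architect'] (min_width=9, slack=3)
Line 9: ['heart'] (min_width=5, slack=7)

Answer: |segment     |
|plane vector|
|butter      |
|refreshing  |
|sky     open|
|umbrella two|
|rice        |
|architect   |
|heart       |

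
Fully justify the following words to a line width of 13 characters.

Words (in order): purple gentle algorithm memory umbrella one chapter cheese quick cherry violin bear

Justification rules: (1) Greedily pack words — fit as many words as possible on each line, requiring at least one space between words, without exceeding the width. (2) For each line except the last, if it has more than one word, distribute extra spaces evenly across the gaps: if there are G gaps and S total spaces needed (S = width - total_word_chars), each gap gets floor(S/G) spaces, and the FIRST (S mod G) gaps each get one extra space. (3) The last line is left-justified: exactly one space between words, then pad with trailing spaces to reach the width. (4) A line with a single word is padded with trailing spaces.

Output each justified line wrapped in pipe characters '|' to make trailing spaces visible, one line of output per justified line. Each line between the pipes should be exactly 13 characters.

Line 1: ['purple', 'gentle'] (min_width=13, slack=0)
Line 2: ['algorithm'] (min_width=9, slack=4)
Line 3: ['memory'] (min_width=6, slack=7)
Line 4: ['umbrella', 'one'] (min_width=12, slack=1)
Line 5: ['chapter'] (min_width=7, slack=6)
Line 6: ['cheese', 'quick'] (min_width=12, slack=1)
Line 7: ['cherry', 'violin'] (min_width=13, slack=0)
Line 8: ['bear'] (min_width=4, slack=9)

Answer: |purple gentle|
|algorithm    |
|memory       |
|umbrella  one|
|chapter      |
|cheese  quick|
|cherry violin|
|bear         |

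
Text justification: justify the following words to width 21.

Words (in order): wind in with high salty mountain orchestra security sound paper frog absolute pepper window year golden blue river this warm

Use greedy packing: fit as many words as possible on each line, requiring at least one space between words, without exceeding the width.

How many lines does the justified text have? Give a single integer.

Line 1: ['wind', 'in', 'with', 'high'] (min_width=17, slack=4)
Line 2: ['salty', 'mountain'] (min_width=14, slack=7)
Line 3: ['orchestra', 'security'] (min_width=18, slack=3)
Line 4: ['sound', 'paper', 'frog'] (min_width=16, slack=5)
Line 5: ['absolute', 'pepper'] (min_width=15, slack=6)
Line 6: ['window', 'year', 'golden'] (min_width=18, slack=3)
Line 7: ['blue', 'river', 'this', 'warm'] (min_width=20, slack=1)
Total lines: 7

Answer: 7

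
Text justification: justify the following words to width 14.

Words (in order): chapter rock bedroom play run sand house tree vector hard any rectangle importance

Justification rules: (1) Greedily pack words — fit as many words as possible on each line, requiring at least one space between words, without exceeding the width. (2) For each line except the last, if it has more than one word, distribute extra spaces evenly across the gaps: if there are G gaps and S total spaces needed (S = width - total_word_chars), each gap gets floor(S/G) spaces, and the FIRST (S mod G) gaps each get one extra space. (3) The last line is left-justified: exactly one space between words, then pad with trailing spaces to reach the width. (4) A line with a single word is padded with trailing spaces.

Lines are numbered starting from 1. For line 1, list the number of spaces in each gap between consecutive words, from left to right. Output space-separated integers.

Answer: 3

Derivation:
Line 1: ['chapter', 'rock'] (min_width=12, slack=2)
Line 2: ['bedroom', 'play'] (min_width=12, slack=2)
Line 3: ['run', 'sand', 'house'] (min_width=14, slack=0)
Line 4: ['tree', 'vector'] (min_width=11, slack=3)
Line 5: ['hard', 'any'] (min_width=8, slack=6)
Line 6: ['rectangle'] (min_width=9, slack=5)
Line 7: ['importance'] (min_width=10, slack=4)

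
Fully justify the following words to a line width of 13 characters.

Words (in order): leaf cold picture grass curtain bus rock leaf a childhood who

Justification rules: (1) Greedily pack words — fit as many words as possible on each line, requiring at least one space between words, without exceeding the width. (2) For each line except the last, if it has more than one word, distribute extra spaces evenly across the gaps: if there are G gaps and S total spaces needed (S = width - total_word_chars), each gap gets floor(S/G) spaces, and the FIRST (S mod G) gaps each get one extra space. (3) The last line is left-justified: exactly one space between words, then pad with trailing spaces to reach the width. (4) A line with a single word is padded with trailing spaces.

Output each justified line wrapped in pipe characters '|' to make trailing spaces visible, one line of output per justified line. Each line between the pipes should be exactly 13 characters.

Answer: |leaf     cold|
|picture grass|
|curtain   bus|
|rock  leaf  a|
|childhood who|

Derivation:
Line 1: ['leaf', 'cold'] (min_width=9, slack=4)
Line 2: ['picture', 'grass'] (min_width=13, slack=0)
Line 3: ['curtain', 'bus'] (min_width=11, slack=2)
Line 4: ['rock', 'leaf', 'a'] (min_width=11, slack=2)
Line 5: ['childhood', 'who'] (min_width=13, slack=0)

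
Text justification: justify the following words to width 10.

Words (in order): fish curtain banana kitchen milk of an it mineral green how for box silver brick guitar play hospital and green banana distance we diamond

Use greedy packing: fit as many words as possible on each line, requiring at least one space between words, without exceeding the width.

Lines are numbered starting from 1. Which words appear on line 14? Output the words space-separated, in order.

Answer: and green

Derivation:
Line 1: ['fish'] (min_width=4, slack=6)
Line 2: ['curtain'] (min_width=7, slack=3)
Line 3: ['banana'] (min_width=6, slack=4)
Line 4: ['kitchen'] (min_width=7, slack=3)
Line 5: ['milk', 'of', 'an'] (min_width=10, slack=0)
Line 6: ['it', 'mineral'] (min_width=10, slack=0)
Line 7: ['green', 'how'] (min_width=9, slack=1)
Line 8: ['for', 'box'] (min_width=7, slack=3)
Line 9: ['silver'] (min_width=6, slack=4)
Line 10: ['brick'] (min_width=5, slack=5)
Line 11: ['guitar'] (min_width=6, slack=4)
Line 12: ['play'] (min_width=4, slack=6)
Line 13: ['hospital'] (min_width=8, slack=2)
Line 14: ['and', 'green'] (min_width=9, slack=1)
Line 15: ['banana'] (min_width=6, slack=4)
Line 16: ['distance'] (min_width=8, slack=2)
Line 17: ['we', 'diamond'] (min_width=10, slack=0)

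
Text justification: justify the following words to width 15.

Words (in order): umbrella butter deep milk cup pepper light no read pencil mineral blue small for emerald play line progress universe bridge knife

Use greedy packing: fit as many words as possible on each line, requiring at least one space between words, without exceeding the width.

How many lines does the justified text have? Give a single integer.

Answer: 10

Derivation:
Line 1: ['umbrella', 'butter'] (min_width=15, slack=0)
Line 2: ['deep', 'milk', 'cup'] (min_width=13, slack=2)
Line 3: ['pepper', 'light', 'no'] (min_width=15, slack=0)
Line 4: ['read', 'pencil'] (min_width=11, slack=4)
Line 5: ['mineral', 'blue'] (min_width=12, slack=3)
Line 6: ['small', 'for'] (min_width=9, slack=6)
Line 7: ['emerald', 'play'] (min_width=12, slack=3)
Line 8: ['line', 'progress'] (min_width=13, slack=2)
Line 9: ['universe', 'bridge'] (min_width=15, slack=0)
Line 10: ['knife'] (min_width=5, slack=10)
Total lines: 10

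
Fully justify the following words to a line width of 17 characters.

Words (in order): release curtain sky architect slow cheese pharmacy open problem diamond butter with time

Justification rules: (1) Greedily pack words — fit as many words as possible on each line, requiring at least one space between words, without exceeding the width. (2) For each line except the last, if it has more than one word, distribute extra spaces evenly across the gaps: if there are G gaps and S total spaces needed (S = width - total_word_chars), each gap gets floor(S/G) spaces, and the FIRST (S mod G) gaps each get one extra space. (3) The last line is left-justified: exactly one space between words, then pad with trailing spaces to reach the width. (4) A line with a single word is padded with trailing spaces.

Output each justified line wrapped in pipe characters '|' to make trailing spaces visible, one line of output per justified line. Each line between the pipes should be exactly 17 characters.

Line 1: ['release', 'curtain'] (min_width=15, slack=2)
Line 2: ['sky', 'architect'] (min_width=13, slack=4)
Line 3: ['slow', 'cheese'] (min_width=11, slack=6)
Line 4: ['pharmacy', 'open'] (min_width=13, slack=4)
Line 5: ['problem', 'diamond'] (min_width=15, slack=2)
Line 6: ['butter', 'with', 'time'] (min_width=16, slack=1)

Answer: |release   curtain|
|sky     architect|
|slow       cheese|
|pharmacy     open|
|problem   diamond|
|butter with time |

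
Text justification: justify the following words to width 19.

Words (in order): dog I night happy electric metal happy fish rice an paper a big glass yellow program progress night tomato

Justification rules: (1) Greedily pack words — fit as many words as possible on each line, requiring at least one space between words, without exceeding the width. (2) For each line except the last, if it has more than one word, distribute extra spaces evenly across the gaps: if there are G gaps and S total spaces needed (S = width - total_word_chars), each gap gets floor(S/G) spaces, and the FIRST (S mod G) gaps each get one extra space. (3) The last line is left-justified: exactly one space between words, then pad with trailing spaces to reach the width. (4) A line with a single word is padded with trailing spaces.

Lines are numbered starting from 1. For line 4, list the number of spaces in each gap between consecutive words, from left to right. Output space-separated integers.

Answer: 2 2 1

Derivation:
Line 1: ['dog', 'I', 'night', 'happy'] (min_width=17, slack=2)
Line 2: ['electric', 'metal'] (min_width=14, slack=5)
Line 3: ['happy', 'fish', 'rice', 'an'] (min_width=18, slack=1)
Line 4: ['paper', 'a', 'big', 'glass'] (min_width=17, slack=2)
Line 5: ['yellow', 'program'] (min_width=14, slack=5)
Line 6: ['progress', 'night'] (min_width=14, slack=5)
Line 7: ['tomato'] (min_width=6, slack=13)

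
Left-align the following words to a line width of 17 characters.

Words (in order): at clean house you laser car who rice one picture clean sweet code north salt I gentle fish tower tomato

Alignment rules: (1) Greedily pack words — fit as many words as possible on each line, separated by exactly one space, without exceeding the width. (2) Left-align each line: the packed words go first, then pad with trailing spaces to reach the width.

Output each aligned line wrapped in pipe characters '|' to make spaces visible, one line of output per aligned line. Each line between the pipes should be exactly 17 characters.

Answer: |at clean house   |
|you laser car who|
|rice one picture |
|clean sweet code |
|north salt I     |
|gentle fish tower|
|tomato           |

Derivation:
Line 1: ['at', 'clean', 'house'] (min_width=14, slack=3)
Line 2: ['you', 'laser', 'car', 'who'] (min_width=17, slack=0)
Line 3: ['rice', 'one', 'picture'] (min_width=16, slack=1)
Line 4: ['clean', 'sweet', 'code'] (min_width=16, slack=1)
Line 5: ['north', 'salt', 'I'] (min_width=12, slack=5)
Line 6: ['gentle', 'fish', 'tower'] (min_width=17, slack=0)
Line 7: ['tomato'] (min_width=6, slack=11)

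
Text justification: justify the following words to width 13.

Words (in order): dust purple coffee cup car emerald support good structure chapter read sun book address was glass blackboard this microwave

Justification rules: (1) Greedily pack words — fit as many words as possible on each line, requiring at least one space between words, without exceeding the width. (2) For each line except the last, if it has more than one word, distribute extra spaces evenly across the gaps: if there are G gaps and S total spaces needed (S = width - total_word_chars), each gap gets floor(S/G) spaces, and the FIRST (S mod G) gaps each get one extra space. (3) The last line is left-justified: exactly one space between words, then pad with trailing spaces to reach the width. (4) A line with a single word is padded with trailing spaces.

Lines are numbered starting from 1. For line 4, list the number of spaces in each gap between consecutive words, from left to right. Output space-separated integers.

Answer: 2

Derivation:
Line 1: ['dust', 'purple'] (min_width=11, slack=2)
Line 2: ['coffee', 'cup'] (min_width=10, slack=3)
Line 3: ['car', 'emerald'] (min_width=11, slack=2)
Line 4: ['support', 'good'] (min_width=12, slack=1)
Line 5: ['structure'] (min_width=9, slack=4)
Line 6: ['chapter', 'read'] (min_width=12, slack=1)
Line 7: ['sun', 'book'] (min_width=8, slack=5)
Line 8: ['address', 'was'] (min_width=11, slack=2)
Line 9: ['glass'] (min_width=5, slack=8)
Line 10: ['blackboard'] (min_width=10, slack=3)
Line 11: ['this'] (min_width=4, slack=9)
Line 12: ['microwave'] (min_width=9, slack=4)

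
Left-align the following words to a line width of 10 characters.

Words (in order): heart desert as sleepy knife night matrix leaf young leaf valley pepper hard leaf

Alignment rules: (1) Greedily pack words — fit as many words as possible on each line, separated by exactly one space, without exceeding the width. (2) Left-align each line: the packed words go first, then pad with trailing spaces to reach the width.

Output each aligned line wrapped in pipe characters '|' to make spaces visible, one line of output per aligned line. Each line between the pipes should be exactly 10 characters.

Answer: |heart     |
|desert as |
|sleepy    |
|knife     |
|night     |
|matrix    |
|leaf young|
|leaf      |
|valley    |
|pepper    |
|hard leaf |

Derivation:
Line 1: ['heart'] (min_width=5, slack=5)
Line 2: ['desert', 'as'] (min_width=9, slack=1)
Line 3: ['sleepy'] (min_width=6, slack=4)
Line 4: ['knife'] (min_width=5, slack=5)
Line 5: ['night'] (min_width=5, slack=5)
Line 6: ['matrix'] (min_width=6, slack=4)
Line 7: ['leaf', 'young'] (min_width=10, slack=0)
Line 8: ['leaf'] (min_width=4, slack=6)
Line 9: ['valley'] (min_width=6, slack=4)
Line 10: ['pepper'] (min_width=6, slack=4)
Line 11: ['hard', 'leaf'] (min_width=9, slack=1)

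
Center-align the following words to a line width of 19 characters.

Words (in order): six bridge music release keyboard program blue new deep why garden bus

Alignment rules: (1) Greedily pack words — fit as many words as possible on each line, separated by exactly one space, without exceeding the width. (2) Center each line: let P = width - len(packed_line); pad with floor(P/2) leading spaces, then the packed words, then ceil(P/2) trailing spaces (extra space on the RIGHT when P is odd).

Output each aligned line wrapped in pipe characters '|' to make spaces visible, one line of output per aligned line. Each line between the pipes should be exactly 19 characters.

Line 1: ['six', 'bridge', 'music'] (min_width=16, slack=3)
Line 2: ['release', 'keyboard'] (min_width=16, slack=3)
Line 3: ['program', 'blue', 'new'] (min_width=16, slack=3)
Line 4: ['deep', 'why', 'garden', 'bus'] (min_width=19, slack=0)

Answer: | six bridge music  |
| release keyboard  |
| program blue new  |
|deep why garden bus|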